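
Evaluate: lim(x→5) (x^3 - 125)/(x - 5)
This is a standard limit.

Factor or rationalize the expression:
  lim(x→5) (x^3 - 125)/(x - 5) = 75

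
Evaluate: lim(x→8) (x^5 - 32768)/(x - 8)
This is a standard limit.

Factor or rationalize the expression:
  lim(x→8) (x^5 - 32768)/(x - 8) = 20480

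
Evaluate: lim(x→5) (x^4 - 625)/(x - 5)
This is a standard limit.

Factor or rationalize the expression:
  lim(x→5) (x^4 - 625)/(x - 5) = 500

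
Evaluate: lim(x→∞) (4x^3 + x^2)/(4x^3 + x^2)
This is an ∞/∞ indeterminate form.

Apply L'Hôpital's rule: differentiate numerator and denominator separately.
  f(x) = 4·x^3 + x^2   ⇒   f'(x) = 12·x^2 + 2·x
  g(x) = 4·x^3 + x^2   ⇒   g'(x) = 12·x^2 + 2·x
  lim(x→∞) f'(x)/g'(x) = lim(x→∞) (12·x^2 + 2·x)/(12·x^2 + 2·x)
  = 1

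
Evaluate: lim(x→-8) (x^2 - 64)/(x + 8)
This is a standard limit.

Factor or rationalize the expression:
  lim(x→-8) (x^2 - 64)/(x + 8) = -16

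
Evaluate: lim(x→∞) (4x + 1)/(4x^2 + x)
This is an ∞/∞ indeterminate form.

Apply L'Hôpital's rule: differentiate numerator and denominator separately.
  f(x) = 4·x + 1   ⇒   f'(x) = 4
  g(x) = 4·x^2 + x   ⇒   g'(x) = 8·x + 1
  lim(x→∞) f'(x)/g'(x) = lim(x→∞) (4)/(8·x + 1)
  = 0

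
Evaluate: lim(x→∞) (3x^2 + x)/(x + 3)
This is an ∞/∞ indeterminate form.

Apply L'Hôpital's rule: differentiate numerator and denominator separately.
  f(x) = 3·x^2 + x   ⇒   f'(x) = 6·x + 1
  g(x) = x + 3   ⇒   g'(x) = 1
  lim(x→∞) f'(x)/g'(x) = lim(x→∞) (6·x + 1)/(1)
  = ∞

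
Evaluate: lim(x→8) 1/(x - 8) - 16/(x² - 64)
This is an ∞-∞ indeterminate form.

Combine fractions or rationalize to convert ∞-∞ to 0/0 form:
  lim(x→8) 1/(x - 8) - 16/(x² - 64) = 1/16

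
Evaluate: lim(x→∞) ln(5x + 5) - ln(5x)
This is an ∞-∞ indeterminate form.

Combine fractions or rationalize to convert ∞-∞ to 0/0 form:
  lim(x→∞) ln(5x + 5) - ln(5x) = 0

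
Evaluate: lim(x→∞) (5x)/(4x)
This is an ∞/∞ indeterminate form.

Apply L'Hôpital's rule: differentiate numerator and denominator separately.
  f(x) = 5·x   ⇒   f'(x) = 5
  g(x) = 4·x   ⇒   g'(x) = 4
  lim(x→∞) f'(x)/g'(x) = lim(x→∞) (5)/(4)
  = 5/4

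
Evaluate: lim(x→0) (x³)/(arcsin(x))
This is a 0/0 indeterminate form.

Apply L'Hôpital's rule: differentiate numerator and denominator separately.
  f(x) = x^3   ⇒   f'(x) = 3·x^2
  g(x) = asin(x)   ⇒   g'(x) = 1/sqrt(1 - x^2)
  lim(x→0) f'(x)/g'(x) = lim(x→0) (3·x^2)/(1/sqrt(1 - x^2))
  = 0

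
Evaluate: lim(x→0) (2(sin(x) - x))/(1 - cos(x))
This is a 0/0 indeterminate form.

Apply L'Hôpital's rule: differentiate numerator and denominator separately.
  f(x) = -2·x + 2·sin(x)   ⇒   f'(x) = 2·cos(x) - 2
  g(x) = 1 - cos(x)   ⇒   g'(x) = sin(x)
  lim(x→0) f'(x)/g'(x) = lim(x→0) (2·cos(x) - 2)/(sin(x))
  = 0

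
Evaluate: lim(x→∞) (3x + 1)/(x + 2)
This is an ∞/∞ indeterminate form.

Apply L'Hôpital's rule: differentiate numerator and denominator separately.
  f(x) = 3·x + 1   ⇒   f'(x) = 3
  g(x) = x + 2   ⇒   g'(x) = 1
  lim(x→∞) f'(x)/g'(x) = lim(x→∞) (3)/(1)
  = 3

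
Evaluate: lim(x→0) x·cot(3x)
This is a 0·∞ indeterminate form.

Rewrite 0·∞ as a quotient (0/0 or ∞/∞ form), then apply L'Hôpital's rule:
  lim(x→0) x·cot(3x) = 1/3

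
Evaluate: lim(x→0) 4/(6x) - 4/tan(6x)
This is an ∞-∞ indeterminate form.

Combine fractions or rationalize to convert ∞-∞ to 0/0 form:
  lim(x→0) 4/(6x) - 4/tan(6x) = 0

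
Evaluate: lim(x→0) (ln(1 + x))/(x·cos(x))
This is a 0/0 indeterminate form.

Apply L'Hôpital's rule: differentiate numerator and denominator separately.
  f(x) = ln(x + 1)   ⇒   f'(x) = 1/(x + 1)
  g(x) = x·cos(x)   ⇒   g'(x) = -x·sin(x) + cos(x)
  lim(x→0) f'(x)/g'(x) = lim(x→0) (1/(x + 1))/(-x·sin(x) + cos(x))
  = 1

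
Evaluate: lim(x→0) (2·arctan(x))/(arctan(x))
This is a 0/0 indeterminate form.

Apply L'Hôpital's rule: differentiate numerator and denominator separately.
  f(x) = 2·atan(x)   ⇒   f'(x) = 2/(x^2 + 1)
  g(x) = atan(x)   ⇒   g'(x) = 1/(x^2 + 1)
  lim(x→0) f'(x)/g'(x) = lim(x→0) (2/(x^2 + 1))/(1/(x^2 + 1))
  = 2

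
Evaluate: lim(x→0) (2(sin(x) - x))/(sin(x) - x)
This is a 0/0 indeterminate form.

Apply L'Hôpital's rule: differentiate numerator and denominator separately.
  f(x) = -2·x + 2·sin(x)   ⇒   f'(x) = 2·cos(x) - 2
  g(x) = -x + sin(x)   ⇒   g'(x) = cos(x) - 1
  lim(x→0) f'(x)/g'(x) = lim(x→0) (2·cos(x) - 2)/(cos(x) - 1)
  = 2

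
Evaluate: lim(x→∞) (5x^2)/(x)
This is an ∞/∞ indeterminate form.

Apply L'Hôpital's rule: differentiate numerator and denominator separately.
  f(x) = 5·x^2   ⇒   f'(x) = 10·x
  g(x) = x   ⇒   g'(x) = 1
  lim(x→∞) f'(x)/g'(x) = lim(x→∞) (10·x)/(1)
  = ∞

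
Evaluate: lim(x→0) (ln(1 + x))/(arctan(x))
This is a 0/0 indeterminate form.

Apply L'Hôpital's rule: differentiate numerator and denominator separately.
  f(x) = ln(x + 1)   ⇒   f'(x) = 1/(x + 1)
  g(x) = atan(x)   ⇒   g'(x) = 1/(x^2 + 1)
  lim(x→0) f'(x)/g'(x) = lim(x→0) (1/(x + 1))/(1/(x^2 + 1))
  = 1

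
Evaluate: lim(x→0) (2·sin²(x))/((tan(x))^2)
This is a 0/0 indeterminate form.

Apply L'Hôpital's rule: differentiate numerator and denominator separately.
  f(x) = 2·sin(x)^2   ⇒   f'(x) = 4·sin(x)·cos(x)
  g(x) = tan(x)^2   ⇒   g'(x) = (2·tan(x)^2 + 2)·tan(x)
  lim(x→0) f'(x)/g'(x) = lim(x→0) (4·sin(x)·cos(x))/((2·tan(x)^2 + 2)·tan(x))
  = 2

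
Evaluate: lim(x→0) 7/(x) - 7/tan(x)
This is an ∞-∞ indeterminate form.

Combine fractions or rationalize to convert ∞-∞ to 0/0 form:
  lim(x→0) 7/(x) - 7/tan(x) = 0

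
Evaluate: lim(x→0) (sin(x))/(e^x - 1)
This is a 0/0 indeterminate form.

Apply L'Hôpital's rule: differentiate numerator and denominator separately.
  f(x) = sin(x)   ⇒   f'(x) = cos(x)
  g(x) = e^(x) - 1   ⇒   g'(x) = e^(x)
  lim(x→0) f'(x)/g'(x) = lim(x→0) (cos(x))/(e^(x))
  = 1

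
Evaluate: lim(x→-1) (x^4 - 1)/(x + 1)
This is a standard limit.

Factor or rationalize the expression:
  lim(x→-1) (x^4 - 1)/(x + 1) = -4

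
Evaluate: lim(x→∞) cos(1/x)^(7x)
This is an exponential indeterminate form.

For exponential indeterminate forms, take the natural log:
  Let L = lim(x→∞) cos(1/x)^(7x)
  Then ln(L) = lim(x→∞) [exponent × ln(base)]
  Evaluate using L'Hôpital or standard limits, then exponentiate.
  L = 1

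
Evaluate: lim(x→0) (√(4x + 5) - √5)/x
This is a standard limit.

Factor or rationalize the expression:
  lim(x→0) (√(4x + 5) - √5)/x = 2·sqrt(5)/5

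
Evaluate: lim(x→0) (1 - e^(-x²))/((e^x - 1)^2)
This is a 0/0 indeterminate form.

Apply L'Hôpital's rule: differentiate numerator and denominator separately.
  f(x) = 1 - e^(-x^2)   ⇒   f'(x) = 2·x·e^(-x^2)
  g(x) = (e^(x) - 1)^2   ⇒   g'(x) = 2·(e^(x) - 1)·e^(x)
  lim(x→0) f'(x)/g'(x) = lim(x→0) (2·x·e^(-x^2))/(2·(e^(x) - 1)·e^(x))
  = 1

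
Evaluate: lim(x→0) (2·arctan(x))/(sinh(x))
This is a 0/0 indeterminate form.

Apply L'Hôpital's rule: differentiate numerator and denominator separately.
  f(x) = 2·atan(x)   ⇒   f'(x) = 2/(x^2 + 1)
  g(x) = sinh(x)   ⇒   g'(x) = cosh(x)
  lim(x→0) f'(x)/g'(x) = lim(x→0) (2/(x^2 + 1))/(cosh(x))
  = 2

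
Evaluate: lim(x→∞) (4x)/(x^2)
This is an ∞/∞ indeterminate form.

Apply L'Hôpital's rule: differentiate numerator and denominator separately.
  f(x) = 4·x   ⇒   f'(x) = 4
  g(x) = x^2   ⇒   g'(x) = 2·x
  lim(x→∞) f'(x)/g'(x) = lim(x→∞) (4)/(2·x)
  = 0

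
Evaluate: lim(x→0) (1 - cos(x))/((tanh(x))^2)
This is a 0/0 indeterminate form.

Apply L'Hôpital's rule: differentiate numerator and denominator separately.
  f(x) = 1 - cos(x)   ⇒   f'(x) = sin(x)
  g(x) = tanh(x)^2   ⇒   g'(x) = (2 - 2·tanh(x)^2)·tanh(x)
  lim(x→0) f'(x)/g'(x) = lim(x→0) (sin(x))/((2 - 2·tanh(x)^2)·tanh(x))
  = 1/2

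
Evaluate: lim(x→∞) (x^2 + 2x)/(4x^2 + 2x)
This is an ∞/∞ indeterminate form.

Apply L'Hôpital's rule: differentiate numerator and denominator separately.
  f(x) = x^2 + 2·x   ⇒   f'(x) = 2·x + 2
  g(x) = 4·x^2 + 2·x   ⇒   g'(x) = 8·x + 2
  lim(x→∞) f'(x)/g'(x) = lim(x→∞) (2·x + 2)/(8·x + 2)
  = 1/4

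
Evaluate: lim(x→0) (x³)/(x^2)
This is a 0/0 indeterminate form.

Apply L'Hôpital's rule: differentiate numerator and denominator separately.
  f(x) = x^3   ⇒   f'(x) = 3·x^2
  g(x) = x^2   ⇒   g'(x) = 2·x
  lim(x→0) f'(x)/g'(x) = lim(x→0) (3·x^2)/(2·x)
  = 0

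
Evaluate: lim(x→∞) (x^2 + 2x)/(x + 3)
This is an ∞/∞ indeterminate form.

Apply L'Hôpital's rule: differentiate numerator and denominator separately.
  f(x) = x^2 + 2·x   ⇒   f'(x) = 2·x + 2
  g(x) = x + 3   ⇒   g'(x) = 1
  lim(x→∞) f'(x)/g'(x) = lim(x→∞) (2·x + 2)/(1)
  = ∞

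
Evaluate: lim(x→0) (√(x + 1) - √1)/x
This is a standard limit.

Factor or rationalize the expression:
  lim(x→0) (√(x + 1) - √1)/x = 1/2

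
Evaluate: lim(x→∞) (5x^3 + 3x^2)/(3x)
This is an ∞/∞ indeterminate form.

Apply L'Hôpital's rule: differentiate numerator and denominator separately.
  f(x) = 5·x^3 + 3·x^2   ⇒   f'(x) = 15·x^2 + 6·x
  g(x) = 3·x   ⇒   g'(x) = 3
  lim(x→∞) f'(x)/g'(x) = lim(x→∞) (15·x^2 + 6·x)/(3)
  = ∞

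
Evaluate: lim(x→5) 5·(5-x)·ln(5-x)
This is a 0·∞ indeterminate form.

Rewrite 0·∞ as a quotient (0/0 or ∞/∞ form), then apply L'Hôpital's rule:
  lim(x→5) 5·(5-x)·ln(5-x) = 0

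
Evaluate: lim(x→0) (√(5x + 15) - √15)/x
This is a standard limit.

Factor or rationalize the expression:
  lim(x→0) (√(5x + 15) - √15)/x = sqrt(15)/6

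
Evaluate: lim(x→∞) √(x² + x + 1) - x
This is an ∞-∞ indeterminate form.

Combine fractions or rationalize to convert ∞-∞ to 0/0 form:
  lim(x→∞) √(x² + x + 1) - x = 1/2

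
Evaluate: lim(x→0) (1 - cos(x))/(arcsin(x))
This is a 0/0 indeterminate form.

Apply L'Hôpital's rule: differentiate numerator and denominator separately.
  f(x) = 1 - cos(x)   ⇒   f'(x) = sin(x)
  g(x) = asin(x)   ⇒   g'(x) = 1/sqrt(1 - x^2)
  lim(x→0) f'(x)/g'(x) = lim(x→0) (sin(x))/(1/sqrt(1 - x^2))
  = 0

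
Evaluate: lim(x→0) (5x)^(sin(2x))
This is an exponential indeterminate form.

For exponential indeterminate forms, take the natural log:
  Let L = lim(x→0) (5x)^(sin(2x))
  Then ln(L) = lim(x→0) [exponent × ln(base)]
  Evaluate using L'Hôpital or standard limits, then exponentiate.
  L = 1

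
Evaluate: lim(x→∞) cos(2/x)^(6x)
This is an exponential indeterminate form.

For exponential indeterminate forms, take the natural log:
  Let L = lim(x→∞) cos(2/x)^(6x)
  Then ln(L) = lim(x→∞) [exponent × ln(base)]
  Evaluate using L'Hôpital or standard limits, then exponentiate.
  L = 1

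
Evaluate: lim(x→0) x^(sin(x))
This is an exponential indeterminate form.

For exponential indeterminate forms, take the natural log:
  Let L = lim(x→0) x^(sin(x))
  Then ln(L) = lim(x→0) [exponent × ln(base)]
  Evaluate using L'Hôpital or standard limits, then exponentiate.
  L = 1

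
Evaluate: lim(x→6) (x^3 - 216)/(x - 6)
This is a standard limit.

Factor or rationalize the expression:
  lim(x→6) (x^3 - 216)/(x - 6) = 108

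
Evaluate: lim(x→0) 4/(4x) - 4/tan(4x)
This is an ∞-∞ indeterminate form.

Combine fractions or rationalize to convert ∞-∞ to 0/0 form:
  lim(x→0) 4/(4x) - 4/tan(4x) = 0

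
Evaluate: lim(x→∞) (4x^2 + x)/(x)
This is an ∞/∞ indeterminate form.

Apply L'Hôpital's rule: differentiate numerator and denominator separately.
  f(x) = 4·x^2 + x   ⇒   f'(x) = 8·x + 1
  g(x) = x   ⇒   g'(x) = 1
  lim(x→∞) f'(x)/g'(x) = lim(x→∞) (8·x + 1)/(1)
  = ∞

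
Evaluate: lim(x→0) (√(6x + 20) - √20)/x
This is a standard limit.

Factor or rationalize the expression:
  lim(x→0) (√(6x + 20) - √20)/x = 3·sqrt(5)/10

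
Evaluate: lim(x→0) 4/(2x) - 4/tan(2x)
This is an ∞-∞ indeterminate form.

Combine fractions or rationalize to convert ∞-∞ to 0/0 form:
  lim(x→0) 4/(2x) - 4/tan(2x) = 0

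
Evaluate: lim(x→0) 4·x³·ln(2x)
This is a 0·∞ indeterminate form.

Rewrite 0·∞ as a quotient (0/0 or ∞/∞ form), then apply L'Hôpital's rule:
  lim(x→0) 4·x³·ln(2x) = 0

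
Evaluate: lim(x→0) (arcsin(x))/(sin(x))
This is a 0/0 indeterminate form.

Apply L'Hôpital's rule: differentiate numerator and denominator separately.
  f(x) = asin(x)   ⇒   f'(x) = 1/sqrt(1 - x^2)
  g(x) = sin(x)   ⇒   g'(x) = cos(x)
  lim(x→0) f'(x)/g'(x) = lim(x→0) (1/sqrt(1 - x^2))/(cos(x))
  = 1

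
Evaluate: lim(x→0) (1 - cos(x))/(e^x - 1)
This is a 0/0 indeterminate form.

Apply L'Hôpital's rule: differentiate numerator and denominator separately.
  f(x) = 1 - cos(x)   ⇒   f'(x) = sin(x)
  g(x) = e^(x) - 1   ⇒   g'(x) = e^(x)
  lim(x→0) f'(x)/g'(x) = lim(x→0) (sin(x))/(e^(x))
  = 0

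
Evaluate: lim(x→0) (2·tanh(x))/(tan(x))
This is a 0/0 indeterminate form.

Apply L'Hôpital's rule: differentiate numerator and denominator separately.
  f(x) = 2·tanh(x)   ⇒   f'(x) = 2 - 2·tanh(x)^2
  g(x) = tan(x)   ⇒   g'(x) = tan(x)^2 + 1
  lim(x→0) f'(x)/g'(x) = lim(x→0) (2 - 2·tanh(x)^2)/(tan(x)^2 + 1)
  = 2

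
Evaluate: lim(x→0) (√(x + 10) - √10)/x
This is a standard limit.

Factor or rationalize the expression:
  lim(x→0) (√(x + 10) - √10)/x = sqrt(10)/20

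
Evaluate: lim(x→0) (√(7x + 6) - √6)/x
This is a standard limit.

Factor or rationalize the expression:
  lim(x→0) (√(7x + 6) - √6)/x = 7·sqrt(6)/12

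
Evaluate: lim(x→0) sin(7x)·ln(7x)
This is a 0·∞ indeterminate form.

Rewrite 0·∞ as a quotient (0/0 or ∞/∞ form), then apply L'Hôpital's rule:
  lim(x→0) sin(7x)·ln(7x) = 0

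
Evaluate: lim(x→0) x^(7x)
This is an exponential indeterminate form.

For exponential indeterminate forms, take the natural log:
  Let L = lim(x→0) x^(7x)
  Then ln(L) = lim(x→0) [exponent × ln(base)]
  Evaluate using L'Hôpital or standard limits, then exponentiate.
  L = 1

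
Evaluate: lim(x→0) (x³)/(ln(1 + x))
This is a 0/0 indeterminate form.

Apply L'Hôpital's rule: differentiate numerator and denominator separately.
  f(x) = x^3   ⇒   f'(x) = 3·x^2
  g(x) = ln(x + 1)   ⇒   g'(x) = 1/(x + 1)
  lim(x→0) f'(x)/g'(x) = lim(x→0) (3·x^2)/(1/(x + 1))
  = 0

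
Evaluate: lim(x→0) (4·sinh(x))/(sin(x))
This is a 0/0 indeterminate form.

Apply L'Hôpital's rule: differentiate numerator and denominator separately.
  f(x) = 4·sinh(x)   ⇒   f'(x) = 4·cosh(x)
  g(x) = sin(x)   ⇒   g'(x) = cos(x)
  lim(x→0) f'(x)/g'(x) = lim(x→0) (4·cosh(x))/(cos(x))
  = 4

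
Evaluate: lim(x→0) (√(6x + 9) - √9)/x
This is a standard limit.

Factor or rationalize the expression:
  lim(x→0) (√(6x + 9) - √9)/x = 1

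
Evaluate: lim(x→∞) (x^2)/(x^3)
This is an ∞/∞ indeterminate form.

Apply L'Hôpital's rule: differentiate numerator and denominator separately.
  f(x) = x^2   ⇒   f'(x) = 2·x
  g(x) = x^3   ⇒   g'(x) = 3·x^2
  lim(x→∞) f'(x)/g'(x) = lim(x→∞) (2·x)/(3·x^2)
  = 0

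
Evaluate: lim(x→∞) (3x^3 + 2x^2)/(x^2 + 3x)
This is an ∞/∞ indeterminate form.

Apply L'Hôpital's rule: differentiate numerator and denominator separately.
  f(x) = 3·x^3 + 2·x^2   ⇒   f'(x) = 9·x^2 + 4·x
  g(x) = x^2 + 3·x   ⇒   g'(x) = 2·x + 3
  lim(x→∞) f'(x)/g'(x) = lim(x→∞) (9·x^2 + 4·x)/(2·x + 3)
  = ∞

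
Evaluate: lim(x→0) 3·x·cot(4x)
This is a 0·∞ indeterminate form.

Rewrite 0·∞ as a quotient (0/0 or ∞/∞ form), then apply L'Hôpital's rule:
  lim(x→0) 3·x·cot(4x) = 3/4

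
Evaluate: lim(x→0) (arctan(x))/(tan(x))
This is a 0/0 indeterminate form.

Apply L'Hôpital's rule: differentiate numerator and denominator separately.
  f(x) = atan(x)   ⇒   f'(x) = 1/(x^2 + 1)
  g(x) = tan(x)   ⇒   g'(x) = tan(x)^2 + 1
  lim(x→0) f'(x)/g'(x) = lim(x→0) (1/(x^2 + 1))/(tan(x)^2 + 1)
  = 1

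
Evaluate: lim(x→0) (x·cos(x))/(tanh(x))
This is a 0/0 indeterminate form.

Apply L'Hôpital's rule: differentiate numerator and denominator separately.
  f(x) = x·cos(x)   ⇒   f'(x) = -x·sin(x) + cos(x)
  g(x) = tanh(x)   ⇒   g'(x) = 1 - tanh(x)^2
  lim(x→0) f'(x)/g'(x) = lim(x→0) (-x·sin(x) + cos(x))/(1 - tanh(x)^2)
  = 1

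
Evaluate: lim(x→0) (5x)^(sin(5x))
This is an exponential indeterminate form.

For exponential indeterminate forms, take the natural log:
  Let L = lim(x→0) (5x)^(sin(5x))
  Then ln(L) = lim(x→0) [exponent × ln(base)]
  Evaluate using L'Hôpital or standard limits, then exponentiate.
  L = 1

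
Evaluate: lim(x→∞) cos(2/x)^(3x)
This is an exponential indeterminate form.

For exponential indeterminate forms, take the natural log:
  Let L = lim(x→∞) cos(2/x)^(3x)
  Then ln(L) = lim(x→∞) [exponent × ln(base)]
  Evaluate using L'Hôpital or standard limits, then exponentiate.
  L = 1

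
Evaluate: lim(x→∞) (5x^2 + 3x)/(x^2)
This is an ∞/∞ indeterminate form.

Apply L'Hôpital's rule: differentiate numerator and denominator separately.
  f(x) = 5·x^2 + 3·x   ⇒   f'(x) = 10·x + 3
  g(x) = x^2   ⇒   g'(x) = 2·x
  lim(x→∞) f'(x)/g'(x) = lim(x→∞) (10·x + 3)/(2·x)
  = 5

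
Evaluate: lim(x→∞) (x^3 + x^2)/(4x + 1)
This is an ∞/∞ indeterminate form.

Apply L'Hôpital's rule: differentiate numerator and denominator separately.
  f(x) = x^3 + x^2   ⇒   f'(x) = 3·x^2 + 2·x
  g(x) = 4·x + 1   ⇒   g'(x) = 4
  lim(x→∞) f'(x)/g'(x) = lim(x→∞) (3·x^2 + 2·x)/(4)
  = ∞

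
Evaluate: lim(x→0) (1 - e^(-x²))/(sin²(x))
This is a 0/0 indeterminate form.

Apply L'Hôpital's rule: differentiate numerator and denominator separately.
  f(x) = 1 - e^(-x^2)   ⇒   f'(x) = 2·x·e^(-x^2)
  g(x) = sin(x)^2   ⇒   g'(x) = 2·sin(x)·cos(x)
  lim(x→0) f'(x)/g'(x) = lim(x→0) (2·x·e^(-x^2))/(2·sin(x)·cos(x))
  = 1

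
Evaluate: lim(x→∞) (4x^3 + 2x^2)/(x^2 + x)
This is an ∞/∞ indeterminate form.

Apply L'Hôpital's rule: differentiate numerator and denominator separately.
  f(x) = 4·x^3 + 2·x^2   ⇒   f'(x) = 12·x^2 + 4·x
  g(x) = x^2 + x   ⇒   g'(x) = 2·x + 1
  lim(x→∞) f'(x)/g'(x) = lim(x→∞) (12·x^2 + 4·x)/(2·x + 1)
  = ∞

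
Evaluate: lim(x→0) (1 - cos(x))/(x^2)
This is a 0/0 indeterminate form.

Apply L'Hôpital's rule: differentiate numerator and denominator separately.
  f(x) = 1 - cos(x)   ⇒   f'(x) = sin(x)
  g(x) = x^2   ⇒   g'(x) = 2·x
  lim(x→0) f'(x)/g'(x) = lim(x→0) (sin(x))/(2·x)
  = 1/2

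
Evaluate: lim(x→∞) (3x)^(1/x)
This is an exponential indeterminate form.

For exponential indeterminate forms, take the natural log:
  Let L = lim(x→∞) (3x)^(1/x)
  Then ln(L) = lim(x→∞) [exponent × ln(base)]
  Evaluate using L'Hôpital or standard limits, then exponentiate.
  L = 1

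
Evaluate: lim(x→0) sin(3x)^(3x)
This is an exponential indeterminate form.

For exponential indeterminate forms, take the natural log:
  Let L = lim(x→0) sin(3x)^(3x)
  Then ln(L) = lim(x→0) [exponent × ln(base)]
  Evaluate using L'Hôpital or standard limits, then exponentiate.
  L = 1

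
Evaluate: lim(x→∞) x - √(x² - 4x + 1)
This is an ∞-∞ indeterminate form.

Combine fractions or rationalize to convert ∞-∞ to 0/0 form:
  lim(x→∞) x - √(x² - 4x + 1) = 2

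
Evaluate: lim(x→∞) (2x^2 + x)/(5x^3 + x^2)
This is an ∞/∞ indeterminate form.

Apply L'Hôpital's rule: differentiate numerator and denominator separately.
  f(x) = 2·x^2 + x   ⇒   f'(x) = 4·x + 1
  g(x) = 5·x^3 + x^2   ⇒   g'(x) = 15·x^2 + 2·x
  lim(x→∞) f'(x)/g'(x) = lim(x→∞) (4·x + 1)/(15·x^2 + 2·x)
  = 0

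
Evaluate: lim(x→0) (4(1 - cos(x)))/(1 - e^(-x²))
This is a 0/0 indeterminate form.

Apply L'Hôpital's rule: differentiate numerator and denominator separately.
  f(x) = 4 - 4·cos(x)   ⇒   f'(x) = 4·sin(x)
  g(x) = 1 - e^(-x^2)   ⇒   g'(x) = 2·x·e^(-x^2)
  lim(x→0) f'(x)/g'(x) = lim(x→0) (4·sin(x))/(2·x·e^(-x^2))
  = 2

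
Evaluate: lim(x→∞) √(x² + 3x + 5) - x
This is an ∞-∞ indeterminate form.

Combine fractions or rationalize to convert ∞-∞ to 0/0 form:
  lim(x→∞) √(x² + 3x + 5) - x = 3/2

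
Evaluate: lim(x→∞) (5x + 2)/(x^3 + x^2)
This is an ∞/∞ indeterminate form.

Apply L'Hôpital's rule: differentiate numerator and denominator separately.
  f(x) = 5·x + 2   ⇒   f'(x) = 5
  g(x) = x^3 + x^2   ⇒   g'(x) = 3·x^2 + 2·x
  lim(x→∞) f'(x)/g'(x) = lim(x→∞) (5)/(3·x^2 + 2·x)
  = 0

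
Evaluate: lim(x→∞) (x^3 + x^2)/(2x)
This is an ∞/∞ indeterminate form.

Apply L'Hôpital's rule: differentiate numerator and denominator separately.
  f(x) = x^3 + x^2   ⇒   f'(x) = 3·x^2 + 2·x
  g(x) = 2·x   ⇒   g'(x) = 2
  lim(x→∞) f'(x)/g'(x) = lim(x→∞) (3·x^2 + 2·x)/(2)
  = ∞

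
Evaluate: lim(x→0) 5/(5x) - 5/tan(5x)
This is an ∞-∞ indeterminate form.

Combine fractions or rationalize to convert ∞-∞ to 0/0 form:
  lim(x→0) 5/(5x) - 5/tan(5x) = 0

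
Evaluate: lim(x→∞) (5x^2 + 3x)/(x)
This is an ∞/∞ indeterminate form.

Apply L'Hôpital's rule: differentiate numerator and denominator separately.
  f(x) = 5·x^2 + 3·x   ⇒   f'(x) = 10·x + 3
  g(x) = x   ⇒   g'(x) = 1
  lim(x→∞) f'(x)/g'(x) = lim(x→∞) (10·x + 3)/(1)
  = ∞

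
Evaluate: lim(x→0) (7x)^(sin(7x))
This is an exponential indeterminate form.

For exponential indeterminate forms, take the natural log:
  Let L = lim(x→0) (7x)^(sin(7x))
  Then ln(L) = lim(x→0) [exponent × ln(base)]
  Evaluate using L'Hôpital or standard limits, then exponentiate.
  L = 1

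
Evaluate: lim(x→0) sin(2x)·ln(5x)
This is a 0·∞ indeterminate form.

Rewrite 0·∞ as a quotient (0/0 or ∞/∞ form), then apply L'Hôpital's rule:
  lim(x→0) sin(2x)·ln(5x) = 0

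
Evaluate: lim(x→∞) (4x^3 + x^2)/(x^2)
This is an ∞/∞ indeterminate form.

Apply L'Hôpital's rule: differentiate numerator and denominator separately.
  f(x) = 4·x^3 + x^2   ⇒   f'(x) = 12·x^2 + 2·x
  g(x) = x^2   ⇒   g'(x) = 2·x
  lim(x→∞) f'(x)/g'(x) = lim(x→∞) (12·x^2 + 2·x)/(2·x)
  = ∞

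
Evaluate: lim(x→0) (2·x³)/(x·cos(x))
This is a 0/0 indeterminate form.

Apply L'Hôpital's rule: differentiate numerator and denominator separately.
  f(x) = 2·x^3   ⇒   f'(x) = 6·x^2
  g(x) = x·cos(x)   ⇒   g'(x) = -x·sin(x) + cos(x)
  lim(x→0) f'(x)/g'(x) = lim(x→0) (6·x^2)/(-x·sin(x) + cos(x))
  = 0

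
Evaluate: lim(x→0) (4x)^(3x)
This is an exponential indeterminate form.

For exponential indeterminate forms, take the natural log:
  Let L = lim(x→0) (4x)^(3x)
  Then ln(L) = lim(x→0) [exponent × ln(base)]
  Evaluate using L'Hôpital or standard limits, then exponentiate.
  L = 1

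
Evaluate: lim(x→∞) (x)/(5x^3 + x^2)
This is an ∞/∞ indeterminate form.

Apply L'Hôpital's rule: differentiate numerator and denominator separately.
  f(x) = x   ⇒   f'(x) = 1
  g(x) = 5·x^3 + x^2   ⇒   g'(x) = 15·x^2 + 2·x
  lim(x→∞) f'(x)/g'(x) = lim(x→∞) (1)/(15·x^2 + 2·x)
  = 0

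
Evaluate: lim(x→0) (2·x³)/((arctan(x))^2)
This is a 0/0 indeterminate form.

Apply L'Hôpital's rule: differentiate numerator and denominator separately.
  f(x) = 2·x^3   ⇒   f'(x) = 6·x^2
  g(x) = atan(x)^2   ⇒   g'(x) = 2·atan(x)/(x^2 + 1)
  lim(x→0) f'(x)/g'(x) = lim(x→0) (6·x^2)/(2·atan(x)/(x^2 + 1))
  = 0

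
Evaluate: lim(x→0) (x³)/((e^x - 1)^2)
This is a 0/0 indeterminate form.

Apply L'Hôpital's rule: differentiate numerator and denominator separately.
  f(x) = x^3   ⇒   f'(x) = 3·x^2
  g(x) = (e^(x) - 1)^2   ⇒   g'(x) = 2·(e^(x) - 1)·e^(x)
  lim(x→0) f'(x)/g'(x) = lim(x→0) (3·x^2)/(2·(e^(x) - 1)·e^(x))
  = 0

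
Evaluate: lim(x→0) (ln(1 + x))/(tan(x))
This is a 0/0 indeterminate form.

Apply L'Hôpital's rule: differentiate numerator and denominator separately.
  f(x) = ln(x + 1)   ⇒   f'(x) = 1/(x + 1)
  g(x) = tan(x)   ⇒   g'(x) = tan(x)^2 + 1
  lim(x→0) f'(x)/g'(x) = lim(x→0) (1/(x + 1))/(tan(x)^2 + 1)
  = 1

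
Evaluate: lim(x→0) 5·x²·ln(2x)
This is a 0·∞ indeterminate form.

Rewrite 0·∞ as a quotient (0/0 or ∞/∞ form), then apply L'Hôpital's rule:
  lim(x→0) 5·x²·ln(2x) = 0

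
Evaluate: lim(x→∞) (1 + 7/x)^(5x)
This is an exponential indeterminate form.

For exponential indeterminate forms, take the natural log:
  Let L = lim(x→∞) (1 + 7/x)^(5x)
  Then ln(L) = lim(x→∞) [exponent × ln(base)]
  Evaluate using L'Hôpital or standard limits, then exponentiate.
  L = e^(35)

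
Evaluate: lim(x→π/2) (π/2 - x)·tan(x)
This is a 0·∞ indeterminate form.

Rewrite 0·∞ as a quotient (0/0 or ∞/∞ form), then apply L'Hôpital's rule:
  lim(x→π/2) (π/2 - x)·tan(x) = 1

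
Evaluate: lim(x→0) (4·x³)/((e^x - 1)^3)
This is a 0/0 indeterminate form.

Apply L'Hôpital's rule: differentiate numerator and denominator separately.
  f(x) = 4·x^3   ⇒   f'(x) = 12·x^2
  g(x) = (e^(x) - 1)^3   ⇒   g'(x) = 3·(e^(x) - 1)^2·e^(x)
  lim(x→0) f'(x)/g'(x) = lim(x→0) (12·x^2)/(3·(e^(x) - 1)^2·e^(x))
  = 4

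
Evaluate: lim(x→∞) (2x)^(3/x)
This is an exponential indeterminate form.

For exponential indeterminate forms, take the natural log:
  Let L = lim(x→∞) (2x)^(3/x)
  Then ln(L) = lim(x→∞) [exponent × ln(base)]
  Evaluate using L'Hôpital or standard limits, then exponentiate.
  L = 1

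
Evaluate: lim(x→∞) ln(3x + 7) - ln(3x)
This is an ∞-∞ indeterminate form.

Combine fractions or rationalize to convert ∞-∞ to 0/0 form:
  lim(x→∞) ln(3x + 7) - ln(3x) = 0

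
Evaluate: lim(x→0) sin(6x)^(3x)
This is an exponential indeterminate form.

For exponential indeterminate forms, take the natural log:
  Let L = lim(x→0) sin(6x)^(3x)
  Then ln(L) = lim(x→0) [exponent × ln(base)]
  Evaluate using L'Hôpital or standard limits, then exponentiate.
  L = 1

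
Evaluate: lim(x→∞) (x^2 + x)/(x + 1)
This is an ∞/∞ indeterminate form.

Apply L'Hôpital's rule: differentiate numerator and denominator separately.
  f(x) = x^2 + x   ⇒   f'(x) = 2·x + 1
  g(x) = x + 1   ⇒   g'(x) = 1
  lim(x→∞) f'(x)/g'(x) = lim(x→∞) (2·x + 1)/(1)
  = ∞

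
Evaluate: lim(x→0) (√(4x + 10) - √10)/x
This is a standard limit.

Factor or rationalize the expression:
  lim(x→0) (√(4x + 10) - √10)/x = sqrt(10)/5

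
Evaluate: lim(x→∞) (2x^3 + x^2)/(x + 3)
This is an ∞/∞ indeterminate form.

Apply L'Hôpital's rule: differentiate numerator and denominator separately.
  f(x) = 2·x^3 + x^2   ⇒   f'(x) = 6·x^2 + 2·x
  g(x) = x + 3   ⇒   g'(x) = 1
  lim(x→∞) f'(x)/g'(x) = lim(x→∞) (6·x^2 + 2·x)/(1)
  = ∞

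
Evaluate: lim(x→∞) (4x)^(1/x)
This is an exponential indeterminate form.

For exponential indeterminate forms, take the natural log:
  Let L = lim(x→∞) (4x)^(1/x)
  Then ln(L) = lim(x→∞) [exponent × ln(base)]
  Evaluate using L'Hôpital or standard limits, then exponentiate.
  L = 1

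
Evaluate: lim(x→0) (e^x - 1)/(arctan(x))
This is a 0/0 indeterminate form.

Apply L'Hôpital's rule: differentiate numerator and denominator separately.
  f(x) = e^(x) - 1   ⇒   f'(x) = e^(x)
  g(x) = atan(x)   ⇒   g'(x) = 1/(x^2 + 1)
  lim(x→0) f'(x)/g'(x) = lim(x→0) (e^(x))/(1/(x^2 + 1))
  = 1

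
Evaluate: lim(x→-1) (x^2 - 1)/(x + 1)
This is a standard limit.

Factor or rationalize the expression:
  lim(x→-1) (x^2 - 1)/(x + 1) = -2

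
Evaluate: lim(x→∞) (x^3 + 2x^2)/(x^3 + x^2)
This is an ∞/∞ indeterminate form.

Apply L'Hôpital's rule: differentiate numerator and denominator separately.
  f(x) = x^3 + 2·x^2   ⇒   f'(x) = 3·x^2 + 4·x
  g(x) = x^3 + x^2   ⇒   g'(x) = 3·x^2 + 2·x
  lim(x→∞) f'(x)/g'(x) = lim(x→∞) (3·x^2 + 4·x)/(3·x^2 + 2·x)
  = 1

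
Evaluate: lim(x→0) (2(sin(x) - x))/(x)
This is a 0/0 indeterminate form.

Apply L'Hôpital's rule: differentiate numerator and denominator separately.
  f(x) = -2·x + 2·sin(x)   ⇒   f'(x) = 2·cos(x) - 2
  g(x) = x   ⇒   g'(x) = 1
  lim(x→0) f'(x)/g'(x) = lim(x→0) (2·cos(x) - 2)/(1)
  = 0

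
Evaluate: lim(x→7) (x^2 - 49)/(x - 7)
This is a standard limit.

Factor or rationalize the expression:
  lim(x→7) (x^2 - 49)/(x - 7) = 14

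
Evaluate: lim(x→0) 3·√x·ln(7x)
This is a 0·∞ indeterminate form.

Rewrite 0·∞ as a quotient (0/0 or ∞/∞ form), then apply L'Hôpital's rule:
  lim(x→0) 3·√x·ln(7x) = 0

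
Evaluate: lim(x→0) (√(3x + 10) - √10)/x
This is a standard limit.

Factor or rationalize the expression:
  lim(x→0) (√(3x + 10) - √10)/x = 3·sqrt(10)/20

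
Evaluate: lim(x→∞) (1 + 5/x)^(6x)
This is an exponential indeterminate form.

For exponential indeterminate forms, take the natural log:
  Let L = lim(x→∞) (1 + 5/x)^(6x)
  Then ln(L) = lim(x→∞) [exponent × ln(base)]
  Evaluate using L'Hôpital or standard limits, then exponentiate.
  L = e^(30)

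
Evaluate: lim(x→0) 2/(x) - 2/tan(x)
This is an ∞-∞ indeterminate form.

Combine fractions or rationalize to convert ∞-∞ to 0/0 form:
  lim(x→0) 2/(x) - 2/tan(x) = 0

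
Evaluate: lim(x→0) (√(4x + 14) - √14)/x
This is a standard limit.

Factor or rationalize the expression:
  lim(x→0) (√(4x + 14) - √14)/x = sqrt(14)/7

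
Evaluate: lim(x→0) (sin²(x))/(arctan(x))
This is a 0/0 indeterminate form.

Apply L'Hôpital's rule: differentiate numerator and denominator separately.
  f(x) = sin(x)^2   ⇒   f'(x) = 2·sin(x)·cos(x)
  g(x) = atan(x)   ⇒   g'(x) = 1/(x^2 + 1)
  lim(x→0) f'(x)/g'(x) = lim(x→0) (2·sin(x)·cos(x))/(1/(x^2 + 1))
  = 0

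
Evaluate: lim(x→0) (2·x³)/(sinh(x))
This is a 0/0 indeterminate form.

Apply L'Hôpital's rule: differentiate numerator and denominator separately.
  f(x) = 2·x^3   ⇒   f'(x) = 6·x^2
  g(x) = sinh(x)   ⇒   g'(x) = cosh(x)
  lim(x→0) f'(x)/g'(x) = lim(x→0) (6·x^2)/(cosh(x))
  = 0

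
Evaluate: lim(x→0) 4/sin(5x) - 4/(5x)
This is an ∞-∞ indeterminate form.

Combine fractions or rationalize to convert ∞-∞ to 0/0 form:
  lim(x→0) 4/sin(5x) - 4/(5x) = 0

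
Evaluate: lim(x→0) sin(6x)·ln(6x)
This is a 0·∞ indeterminate form.

Rewrite 0·∞ as a quotient (0/0 or ∞/∞ form), then apply L'Hôpital's rule:
  lim(x→0) sin(6x)·ln(6x) = 0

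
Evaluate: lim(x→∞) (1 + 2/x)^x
This is an exponential indeterminate form.

For exponential indeterminate forms, take the natural log:
  Let L = lim(x→∞) (1 + 2/x)^x
  Then ln(L) = lim(x→∞) [exponent × ln(base)]
  Evaluate using L'Hôpital or standard limits, then exponentiate.
  L = e²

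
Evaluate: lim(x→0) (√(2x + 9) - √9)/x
This is a standard limit.

Factor or rationalize the expression:
  lim(x→0) (√(2x + 9) - √9)/x = 1/3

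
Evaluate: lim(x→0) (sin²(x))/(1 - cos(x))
This is a 0/0 indeterminate form.

Apply L'Hôpital's rule: differentiate numerator and denominator separately.
  f(x) = sin(x)^2   ⇒   f'(x) = 2·sin(x)·cos(x)
  g(x) = 1 - cos(x)   ⇒   g'(x) = sin(x)
  lim(x→0) f'(x)/g'(x) = lim(x→0) (2·sin(x)·cos(x))/(sin(x))
  = 2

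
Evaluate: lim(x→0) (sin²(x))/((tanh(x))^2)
This is a 0/0 indeterminate form.

Apply L'Hôpital's rule: differentiate numerator and denominator separately.
  f(x) = sin(x)^2   ⇒   f'(x) = 2·sin(x)·cos(x)
  g(x) = tanh(x)^2   ⇒   g'(x) = (2 - 2·tanh(x)^2)·tanh(x)
  lim(x→0) f'(x)/g'(x) = lim(x→0) (2·sin(x)·cos(x))/((2 - 2·tanh(x)^2)·tanh(x))
  = 1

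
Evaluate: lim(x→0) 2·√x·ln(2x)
This is a 0·∞ indeterminate form.

Rewrite 0·∞ as a quotient (0/0 or ∞/∞ form), then apply L'Hôpital's rule:
  lim(x→0) 2·√x·ln(2x) = 0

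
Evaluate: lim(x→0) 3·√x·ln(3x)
This is a 0·∞ indeterminate form.

Rewrite 0·∞ as a quotient (0/0 or ∞/∞ form), then apply L'Hôpital's rule:
  lim(x→0) 3·√x·ln(3x) = 0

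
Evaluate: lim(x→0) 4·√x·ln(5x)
This is a 0·∞ indeterminate form.

Rewrite 0·∞ as a quotient (0/0 or ∞/∞ form), then apply L'Hôpital's rule:
  lim(x→0) 4·√x·ln(5x) = 0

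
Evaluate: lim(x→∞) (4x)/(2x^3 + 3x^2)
This is an ∞/∞ indeterminate form.

Apply L'Hôpital's rule: differentiate numerator and denominator separately.
  f(x) = 4·x   ⇒   f'(x) = 4
  g(x) = 2·x^3 + 3·x^2   ⇒   g'(x) = 6·x^2 + 6·x
  lim(x→∞) f'(x)/g'(x) = lim(x→∞) (4)/(6·x^2 + 6·x)
  = 0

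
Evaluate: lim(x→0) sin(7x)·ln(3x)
This is a 0·∞ indeterminate form.

Rewrite 0·∞ as a quotient (0/0 or ∞/∞ form), then apply L'Hôpital's rule:
  lim(x→0) sin(7x)·ln(3x) = 0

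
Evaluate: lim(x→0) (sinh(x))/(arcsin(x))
This is a 0/0 indeterminate form.

Apply L'Hôpital's rule: differentiate numerator and denominator separately.
  f(x) = sinh(x)   ⇒   f'(x) = cosh(x)
  g(x) = asin(x)   ⇒   g'(x) = 1/sqrt(1 - x^2)
  lim(x→0) f'(x)/g'(x) = lim(x→0) (cosh(x))/(1/sqrt(1 - x^2))
  = 1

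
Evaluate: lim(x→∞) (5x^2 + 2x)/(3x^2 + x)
This is an ∞/∞ indeterminate form.

Apply L'Hôpital's rule: differentiate numerator and denominator separately.
  f(x) = 5·x^2 + 2·x   ⇒   f'(x) = 10·x + 2
  g(x) = 3·x^2 + x   ⇒   g'(x) = 6·x + 1
  lim(x→∞) f'(x)/g'(x) = lim(x→∞) (10·x + 2)/(6·x + 1)
  = 5/3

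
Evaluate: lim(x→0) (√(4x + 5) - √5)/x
This is a standard limit.

Factor or rationalize the expression:
  lim(x→0) (√(4x + 5) - √5)/x = 2·sqrt(5)/5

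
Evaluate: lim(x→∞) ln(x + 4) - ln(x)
This is an ∞-∞ indeterminate form.

Combine fractions or rationalize to convert ∞-∞ to 0/0 form:
  lim(x→∞) ln(x + 4) - ln(x) = 0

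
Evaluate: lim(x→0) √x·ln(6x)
This is a 0·∞ indeterminate form.

Rewrite 0·∞ as a quotient (0/0 or ∞/∞ form), then apply L'Hôpital's rule:
  lim(x→0) √x·ln(6x) = 0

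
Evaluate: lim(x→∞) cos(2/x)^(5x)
This is an exponential indeterminate form.

For exponential indeterminate forms, take the natural log:
  Let L = lim(x→∞) cos(2/x)^(5x)
  Then ln(L) = lim(x→∞) [exponent × ln(base)]
  Evaluate using L'Hôpital or standard limits, then exponentiate.
  L = 1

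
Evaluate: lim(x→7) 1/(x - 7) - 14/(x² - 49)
This is an ∞-∞ indeterminate form.

Combine fractions or rationalize to convert ∞-∞ to 0/0 form:
  lim(x→7) 1/(x - 7) - 14/(x² - 49) = 1/14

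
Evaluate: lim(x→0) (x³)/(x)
This is a 0/0 indeterminate form.

Apply L'Hôpital's rule: differentiate numerator and denominator separately.
  f(x) = x^3   ⇒   f'(x) = 3·x^2
  g(x) = x   ⇒   g'(x) = 1
  lim(x→0) f'(x)/g'(x) = lim(x→0) (3·x^2)/(1)
  = 0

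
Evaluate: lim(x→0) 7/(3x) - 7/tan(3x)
This is an ∞-∞ indeterminate form.

Combine fractions or rationalize to convert ∞-∞ to 0/0 form:
  lim(x→0) 7/(3x) - 7/tan(3x) = 0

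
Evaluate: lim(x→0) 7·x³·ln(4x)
This is a 0·∞ indeterminate form.

Rewrite 0·∞ as a quotient (0/0 or ∞/∞ form), then apply L'Hôpital's rule:
  lim(x→0) 7·x³·ln(4x) = 0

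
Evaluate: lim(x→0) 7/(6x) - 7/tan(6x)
This is an ∞-∞ indeterminate form.

Combine fractions or rationalize to convert ∞-∞ to 0/0 form:
  lim(x→0) 7/(6x) - 7/tan(6x) = 0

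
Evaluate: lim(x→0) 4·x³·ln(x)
This is a 0·∞ indeterminate form.

Rewrite 0·∞ as a quotient (0/0 or ∞/∞ form), then apply L'Hôpital's rule:
  lim(x→0) 4·x³·ln(x) = 0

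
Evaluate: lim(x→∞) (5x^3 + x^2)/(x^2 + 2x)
This is an ∞/∞ indeterminate form.

Apply L'Hôpital's rule: differentiate numerator and denominator separately.
  f(x) = 5·x^3 + x^2   ⇒   f'(x) = 15·x^2 + 2·x
  g(x) = x^2 + 2·x   ⇒   g'(x) = 2·x + 2
  lim(x→∞) f'(x)/g'(x) = lim(x→∞) (15·x^2 + 2·x)/(2·x + 2)
  = ∞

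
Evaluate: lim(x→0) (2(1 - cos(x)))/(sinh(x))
This is a 0/0 indeterminate form.

Apply L'Hôpital's rule: differentiate numerator and denominator separately.
  f(x) = 2 - 2·cos(x)   ⇒   f'(x) = 2·sin(x)
  g(x) = sinh(x)   ⇒   g'(x) = cosh(x)
  lim(x→0) f'(x)/g'(x) = lim(x→0) (2·sin(x))/(cosh(x))
  = 0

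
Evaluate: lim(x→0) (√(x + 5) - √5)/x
This is a standard limit.

Factor or rationalize the expression:
  lim(x→0) (√(x + 5) - √5)/x = sqrt(5)/10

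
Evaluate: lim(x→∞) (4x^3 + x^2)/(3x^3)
This is an ∞/∞ indeterminate form.

Apply L'Hôpital's rule: differentiate numerator and denominator separately.
  f(x) = 4·x^3 + x^2   ⇒   f'(x) = 12·x^2 + 2·x
  g(x) = 3·x^3   ⇒   g'(x) = 9·x^2
  lim(x→∞) f'(x)/g'(x) = lim(x→∞) (12·x^2 + 2·x)/(9·x^2)
  = 4/3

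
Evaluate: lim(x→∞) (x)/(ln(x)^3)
This is an ∞/∞ indeterminate form.

Apply L'Hôpital's rule: differentiate numerator and denominator separately.
  f(x) = x   ⇒   f'(x) = 1
  g(x) = ln(x)^3   ⇒   g'(x) = 3·ln(x)^2/x
  lim(x→∞) f'(x)/g'(x) = lim(x→∞) (1)/(3·ln(x)^2/x)
  = ∞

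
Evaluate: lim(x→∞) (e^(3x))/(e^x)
This is an ∞/∞ indeterminate form.

Apply L'Hôpital's rule: differentiate numerator and denominator separately.
  f(x) = e^(3·x)   ⇒   f'(x) = 3·e^(3·x)
  g(x) = e^(x)   ⇒   g'(x) = e^(x)
  lim(x→∞) f'(x)/g'(x) = lim(x→∞) (3·e^(3·x))/(e^(x))
  = ∞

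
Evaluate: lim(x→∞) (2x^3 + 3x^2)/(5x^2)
This is an ∞/∞ indeterminate form.

Apply L'Hôpital's rule: differentiate numerator and denominator separately.
  f(x) = 2·x^3 + 3·x^2   ⇒   f'(x) = 6·x^2 + 6·x
  g(x) = 5·x^2   ⇒   g'(x) = 10·x
  lim(x→∞) f'(x)/g'(x) = lim(x→∞) (6·x^2 + 6·x)/(10·x)
  = ∞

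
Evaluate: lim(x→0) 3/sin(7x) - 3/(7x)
This is an ∞-∞ indeterminate form.

Combine fractions or rationalize to convert ∞-∞ to 0/0 form:
  lim(x→0) 3/sin(7x) - 3/(7x) = 0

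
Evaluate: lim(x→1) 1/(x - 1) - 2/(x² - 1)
This is an ∞-∞ indeterminate form.

Combine fractions or rationalize to convert ∞-∞ to 0/0 form:
  lim(x→1) 1/(x - 1) - 2/(x² - 1) = 1/2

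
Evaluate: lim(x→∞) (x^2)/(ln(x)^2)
This is an ∞/∞ indeterminate form.

Apply L'Hôpital's rule: differentiate numerator and denominator separately.
  f(x) = x^2   ⇒   f'(x) = 2·x
  g(x) = ln(x)^2   ⇒   g'(x) = 2·ln(x)/x
  lim(x→∞) f'(x)/g'(x) = lim(x→∞) (2·x)/(2·ln(x)/x)
  = ∞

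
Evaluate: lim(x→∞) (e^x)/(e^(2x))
This is an ∞/∞ indeterminate form.

Apply L'Hôpital's rule: differentiate numerator and denominator separately.
  f(x) = e^(x)   ⇒   f'(x) = e^(x)
  g(x) = e^(2·x)   ⇒   g'(x) = 2·e^(2·x)
  lim(x→∞) f'(x)/g'(x) = lim(x→∞) (e^(x))/(2·e^(2·x))
  = 0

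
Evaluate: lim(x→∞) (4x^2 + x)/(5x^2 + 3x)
This is an ∞/∞ indeterminate form.

Apply L'Hôpital's rule: differentiate numerator and denominator separately.
  f(x) = 4·x^2 + x   ⇒   f'(x) = 8·x + 1
  g(x) = 5·x^2 + 3·x   ⇒   g'(x) = 10·x + 3
  lim(x→∞) f'(x)/g'(x) = lim(x→∞) (8·x + 1)/(10·x + 3)
  = 4/5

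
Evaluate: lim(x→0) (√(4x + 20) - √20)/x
This is a standard limit.

Factor or rationalize the expression:
  lim(x→0) (√(4x + 20) - √20)/x = sqrt(5)/5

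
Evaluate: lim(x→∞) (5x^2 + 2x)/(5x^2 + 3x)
This is an ∞/∞ indeterminate form.

Apply L'Hôpital's rule: differentiate numerator and denominator separately.
  f(x) = 5·x^2 + 2·x   ⇒   f'(x) = 10·x + 2
  g(x) = 5·x^2 + 3·x   ⇒   g'(x) = 10·x + 3
  lim(x→∞) f'(x)/g'(x) = lim(x→∞) (10·x + 2)/(10·x + 3)
  = 1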